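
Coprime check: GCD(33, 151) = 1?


Euclidean algorithm:
151 = 4 * 33 + 19
33 = 1 * 19 + 14
19 = 1 * 14 + 5
14 = 2 * 5 + 4
5 = 1 * 4 + 1
4 = 4 * 1 + 0
GCD(33, 151) = 1

Yes, coprime (GCD = 1)


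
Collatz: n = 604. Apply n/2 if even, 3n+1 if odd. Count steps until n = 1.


604 → 302 → 151 → 454 → 227 → 682 → 341 → 1024 → 512 → 256 → 128 → 64 → 32 → 16 → 8 → 4 → 2 → 1
Total steps = 17

17 steps


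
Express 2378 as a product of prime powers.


2378 / 2 = 1189
1189 / 29 = 41
41 / 41 = 1
2378 = 2 × 29 × 41


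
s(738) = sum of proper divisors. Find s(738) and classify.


Proper divisors: 1, 2, 3, 6, 9, 18, 41, 82, 123, 246, 369
Sum = 1 + 2 + 3 + 6 + 9 + 18 + 41 + 82 + 123 + 246 + 369 = 900
900 > 738 → abundant

s(738) = 900 (abundant)


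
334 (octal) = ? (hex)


334 (base 8) = 220 (decimal)
220 (decimal) = DC (base 16)


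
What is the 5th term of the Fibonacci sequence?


Sequence: 1, 1, 2, 3, 5
F(5) = 5


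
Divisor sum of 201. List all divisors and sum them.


Divisors of 201: 1, 3, 67, 201
Sum = 1 + 3 + 67 + 201 = 272

σ(201) = 272


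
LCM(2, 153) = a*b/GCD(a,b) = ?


GCD(2, 153) = 1
LCM = 2*153/1 = 306/1 = 306

LCM = 306


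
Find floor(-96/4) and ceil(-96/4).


-96/4 = -24.0000
floor = -24
ceil = -24

floor = -24, ceil = -24


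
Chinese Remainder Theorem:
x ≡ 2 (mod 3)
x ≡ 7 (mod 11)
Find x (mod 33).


M = 3*11 = 33
M1 = M/3 = 11, M2 = M/11 = 3
M1^(-1) mod 3 = 2, M2^(-1) mod 11 = 4
x = 2*11*2 + 7*3*4 = 128
128 mod 33 = 29
Check: 29 mod 3 = 2 ✓, 29 mod 11 = 7 ✓

x ≡ 29 (mod 33)


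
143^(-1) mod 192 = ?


Use the extended Euclidean algorithm on (192, 143); each row r = 192*s + 143*t:
r=192, s=1, t=0
r=143, s=0, t=1
q=1: r=49, s=1, t=-1   [192*(1) + 143*(-1) = 49]
q=2: r=45, s=-2, t=3   [192*(-2) + 143*(3) = 45]
q=1: r=4, s=3, t=-4   [192*(3) + 143*(-4) = 4]
q=11: r=1, s=-35, t=47   [192*(-35) + 143*(47) = 1]
q=4: r=0, s=143, t=-192   [192*(143) + 143*(-192) = 0]
GCD = 1 with t = 47, so 143*(47) ≡ 1 (mod 192)
Inverse = 47 mod 192 = 47
Check: 143 * 47 = 6721 ≡ 1 (mod 192)

143^(-1) ≡ 47 (mod 192)


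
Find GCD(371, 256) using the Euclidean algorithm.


371 = 1 * 256 + 115
256 = 2 * 115 + 26
115 = 4 * 26 + 11
26 = 2 * 11 + 4
11 = 2 * 4 + 3
4 = 1 * 3 + 1
3 = 3 * 1 + 0
GCD = 1


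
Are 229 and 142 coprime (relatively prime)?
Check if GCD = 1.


Euclidean algorithm:
229 = 1 * 142 + 87
142 = 1 * 87 + 55
87 = 1 * 55 + 32
55 = 1 * 32 + 23
32 = 1 * 23 + 9
23 = 2 * 9 + 5
9 = 1 * 5 + 4
5 = 1 * 4 + 1
4 = 4 * 1 + 0
GCD(229, 142) = 1

Yes, coprime (GCD = 1)


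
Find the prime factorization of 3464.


3464 / 2 = 1732
1732 / 2 = 866
866 / 2 = 433
433 / 433 = 1
3464 = 2^3 × 433


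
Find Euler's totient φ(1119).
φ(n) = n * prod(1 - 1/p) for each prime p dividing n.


1119 = 3 × 373
Prime factors: 3, 373
φ(1119) = 1119 × (1-1/3) × (1-1/373)
= 1119 × 2/3 × 372/373 = 744

φ(1119) = 744


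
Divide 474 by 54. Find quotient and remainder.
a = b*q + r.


474 = 54 * 8 + 42
Check: 432 + 42 = 474

q = 8, r = 42


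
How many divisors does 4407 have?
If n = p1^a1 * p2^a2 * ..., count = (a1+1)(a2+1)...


4407 = 3^1 × 13^1 × 113^1
d(4407) = (1+1) × (1+1) × (1+1) = 8

8 divisors


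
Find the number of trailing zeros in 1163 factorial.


floor(1163/5) = 232
floor(1163/25) = 46
floor(1163/125) = 9
floor(1163/625) = 1
Total = 288

288 trailing zeros


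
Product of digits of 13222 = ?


1 × 3 × 2 × 2 × 2 = 24


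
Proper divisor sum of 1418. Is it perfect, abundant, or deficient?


Proper divisors: 1, 2, 709
Sum = 1 + 2 + 709 = 712
712 < 1418 → deficient

s(1418) = 712 (deficient)


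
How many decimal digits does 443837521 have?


443837521 has 9 digits in base 10
floor(log10(443837521)) + 1 = floor(8.6472) + 1 = 9

9 digits (base 10)


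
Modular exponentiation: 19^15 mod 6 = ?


19^1 mod 6 = 1
19^2 mod 6 = 1
19^3 mod 6 = 1
19^4 mod 6 = 1
19^5 mod 6 = 1
19^6 mod 6 = 1
19^7 mod 6 = 1
19^8 mod 6 = 1
19^9 mod 6 = 1
19^10 mod 6 = 1
19^11 mod 6 = 1
19^12 mod 6 = 1
19^13 mod 6 = 1
19^14 mod 6 = 1
19^15 mod 6 = 1


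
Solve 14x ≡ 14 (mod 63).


GCD(14, 63) = 7 divides 14
Divide: 2x ≡ 2 (mod 9)
x ≡ 1 (mod 9)


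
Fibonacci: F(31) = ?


Sequence: 1, 1, 2, 3, 5, 8, 13, 21, 34, 55, 89, 144, 233, 377, 610, 987, 1597, 2584, 4181, 6765, 10946, 17711, 28657, 46368, 75025, 121393, 196418, 317811, 514229, 832040, 1346269
F(31) = 1346269


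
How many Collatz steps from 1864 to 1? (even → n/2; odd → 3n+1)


1864 → 932 → 466 → 233 → 700 → 350 → 175 → 526 → 263 → 790 → 395 → 1186 → 593 → 1780 → 890 → 445 → 1336 → 668 → 334 → 167 → 502 → 251 → 754 → 377 → 1132 → 566 → 283 → 850 → 425 → 1276 → 638 → 319 → 958 → 479 → 1438 → 719 → 2158 → 1079 → 3238 → 1619 → 4858 → 2429 → 7288 → 3644 → 1822 → 911 → 2734 → 1367 → 4102 → 2051 → 6154 → 3077 → 9232 → 4616 → 2308 → 1154 → 577 → 1732 → 866 → 433 → 1300 → 650 → 325 → 976 → 488 → 244 → 122 → 61 → 184 → 92 → 46 → 23 → 70 → 35 → 106 → 53 → 160 → 80 → 40 → 20 → 10 → 5 → 16 → 8 → 4 → 2 → 1
Total steps = 86

86 steps


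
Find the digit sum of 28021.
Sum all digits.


2 + 8 + 0 + 2 + 1 = 13


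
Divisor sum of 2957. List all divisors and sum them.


Divisors of 2957: 1, 2957
Sum = 1 + 2957 = 2958

σ(2957) = 2958


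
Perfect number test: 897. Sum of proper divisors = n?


Proper divisors of 897: 1, 3, 13, 23, 39, 69, 299
Sum = 1 + 3 + 13 + 23 + 39 + 69 + 299 = 447

No, 897 is not perfect (447 ≠ 897)


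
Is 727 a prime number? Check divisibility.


Check divisors up to sqrt(727) = 26.9629
No divisors found.
727 is prime.

Yes, 727 is prime


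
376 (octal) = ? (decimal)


376 (base 8) = 254 (decimal)
254 (decimal) = 254 (base 10)


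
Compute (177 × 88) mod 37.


177 × 88 = 15576
15576 mod 37 = 36


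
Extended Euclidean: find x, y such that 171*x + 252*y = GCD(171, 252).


Tabular extended Euclidean (each row: r = 171*s + 252*t):
r=171, s=1, t=0
r=252, s=0, t=1
q=0: r=171, s=1, t=0   [171*(1) + 252*(0) = 171]
q=1: r=81, s=-1, t=1   [171*(-1) + 252*(1) = 81]
q=2: r=9, s=3, t=-2   [171*(3) + 252*(-2) = 9]
q=9: r=0, s=-28, t=19   [171*(-28) + 252*(19) = 0]
GCD = 9; from the row with r=9: x=3, y=-2
Check: 171*(3) + 252*(-2) = 513 - 504 = 9

GCD = 9, x = 3, y = -2


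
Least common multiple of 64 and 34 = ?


GCD(64, 34) = 2
LCM = 64*34/2 = 2176/2 = 1088

LCM = 1088


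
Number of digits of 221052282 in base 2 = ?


221052282 in base 2 = 1101001011001111110101111010
Number of digits = 28

28 digits (base 2)


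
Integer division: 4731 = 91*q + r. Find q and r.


4731 = 91 * 51 + 90
Check: 4641 + 90 = 4731

q = 51, r = 90


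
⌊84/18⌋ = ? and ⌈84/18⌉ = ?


84/18 = 4.6667
floor = 4
ceil = 5

floor = 4, ceil = 5


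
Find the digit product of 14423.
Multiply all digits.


1 × 4 × 4 × 2 × 3 = 96


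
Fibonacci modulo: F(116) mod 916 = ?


F(k) mod 916 for k=1..116:
1, 1, 2, 3, 5, 8, 13, 21, 34, 55, 89, 144, 233, 377, 610, 71, 681, 752, 517, 353, 870, 307, 261, 568, 829, 481, 394, 875, 353, 312, 665, 61, 726, 787, 597, 468, 149, 617, 766, 467, 317, 784, 185, 53, 238, 291, 529, 820, 433, 337, 770, 191, 45, 236, 281, 517, 798, 399, 281, 680, 45, 725, 770, 579, 433, 96, 529, 625, 238, 863, 185, 132, 317, 449, 766, 299, 149, 448, 597, 129, 726, 855, 665, 604, 353, 41, 394, 435, 829, 348, 261, 609, 870, 563, 517, 164, 681, 845, 610, 539, 233, 772, 89, 861, 34, 895, 13, 908, 5, 913, 2, 915, 1, 0, 1, 1
F(116) mod 916 = 1


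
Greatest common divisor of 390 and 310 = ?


390 = 1 * 310 + 80
310 = 3 * 80 + 70
80 = 1 * 70 + 10
70 = 7 * 10 + 0
GCD = 10


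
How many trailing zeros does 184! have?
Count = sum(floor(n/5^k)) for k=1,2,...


floor(184/5) = 36
floor(184/25) = 7
floor(184/125) = 1
Total = 44

44 trailing zeros


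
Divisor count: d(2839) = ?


2839 = 17^1 × 167^1
d(2839) = (1+1) × (1+1) = 4

4 divisors


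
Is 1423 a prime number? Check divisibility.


Check divisors up to sqrt(1423) = 37.7227
No divisors found.
1423 is prime.

Yes, 1423 is prime


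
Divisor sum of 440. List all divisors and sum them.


Divisors of 440: 1, 2, 4, 5, 8, 10, 11, 20, 22, 40, 44, 55, 88, 110, 220, 440
Sum = 1 + 2 + 4 + 5 + 8 + 10 + 11 + 20 + 22 + 40 + 44 + 55 + 88 + 110 + 220 + 440 = 1080

σ(440) = 1080


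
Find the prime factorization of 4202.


4202 / 2 = 2101
2101 / 11 = 191
191 / 191 = 1
4202 = 2 × 11 × 191


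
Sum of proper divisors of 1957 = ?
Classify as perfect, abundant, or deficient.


Proper divisors: 1, 19, 103
Sum = 1 + 19 + 103 = 123
123 < 1957 → deficient

s(1957) = 123 (deficient)


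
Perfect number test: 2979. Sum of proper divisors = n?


Proper divisors of 2979: 1, 3, 9, 331, 993
Sum = 1 + 3 + 9 + 331 + 993 = 1337

No, 2979 is not perfect (1337 ≠ 2979)


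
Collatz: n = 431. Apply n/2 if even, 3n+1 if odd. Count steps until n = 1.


431 → 1294 → 647 → 1942 → 971 → 2914 → 1457 → 4372 → 2186 → 1093 → 3280 → 1640 → 820 → 410 → 205 → 616 → 308 → 154 → 77 → 232 → 116 → 58 → 29 → 88 → 44 → 22 → 11 → 34 → 17 → 52 → 26 → 13 → 40 → 20 → 10 → 5 → 16 → 8 → 4 → 2 → 1
Total steps = 40

40 steps


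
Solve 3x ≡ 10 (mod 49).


GCD(3, 49) = 1, unique solution
a^(-1) mod 49 = 33
x = 33 * 10 mod 49 = 36

x ≡ 36 (mod 49)


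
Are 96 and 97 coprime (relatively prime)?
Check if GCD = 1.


Euclidean algorithm:
97 = 1 * 96 + 1
96 = 96 * 1 + 0
GCD(96, 97) = 1

Yes, coprime (GCD = 1)


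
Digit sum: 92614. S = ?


9 + 2 + 6 + 1 + 4 = 22


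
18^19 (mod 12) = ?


18^1 mod 12 = 6
18^2 mod 12 = 0
18^3 mod 12 = 0
18^4 mod 12 = 0
18^5 mod 12 = 0
18^6 mod 12 = 0
18^7 mod 12 = 0
18^8 mod 12 = 0
18^9 mod 12 = 0
18^10 mod 12 = 0
18^11 mod 12 = 0
18^12 mod 12 = 0
18^13 mod 12 = 0
18^14 mod 12 = 0
18^15 mod 12 = 0
18^16 mod 12 = 0
18^17 mod 12 = 0
18^18 mod 12 = 0
18^19 mod 12 = 0


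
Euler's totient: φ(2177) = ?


2177 = 7 × 311
Prime factors: 7, 311
φ(2177) = 2177 × (1-1/7) × (1-1/311)
= 2177 × 6/7 × 310/311 = 1860

φ(2177) = 1860


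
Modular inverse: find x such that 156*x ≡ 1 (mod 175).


Use the extended Euclidean algorithm on (175, 156); each row r = 175*s + 156*t:
r=175, s=1, t=0
r=156, s=0, t=1
q=1: r=19, s=1, t=-1   [175*(1) + 156*(-1) = 19]
q=8: r=4, s=-8, t=9   [175*(-8) + 156*(9) = 4]
q=4: r=3, s=33, t=-37   [175*(33) + 156*(-37) = 3]
q=1: r=1, s=-41, t=46   [175*(-41) + 156*(46) = 1]
q=3: r=0, s=156, t=-175   [175*(156) + 156*(-175) = 0]
GCD = 1 with t = 46, so 156*(46) ≡ 1 (mod 175)
Inverse = 46 mod 175 = 46
Check: 156 * 46 = 7176 ≡ 1 (mod 175)

156^(-1) ≡ 46 (mod 175)


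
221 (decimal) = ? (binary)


221 (base 10) = 221 (decimal)
221 (decimal) = 11011101 (base 2)


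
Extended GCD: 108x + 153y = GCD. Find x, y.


Tabular extended Euclidean (each row: r = 108*s + 153*t):
r=108, s=1, t=0
r=153, s=0, t=1
q=0: r=108, s=1, t=0   [108*(1) + 153*(0) = 108]
q=1: r=45, s=-1, t=1   [108*(-1) + 153*(1) = 45]
q=2: r=18, s=3, t=-2   [108*(3) + 153*(-2) = 18]
q=2: r=9, s=-7, t=5   [108*(-7) + 153*(5) = 9]
q=2: r=0, s=17, t=-12   [108*(17) + 153*(-12) = 0]
GCD = 9; from the row with r=9: x=-7, y=5
Check: 108*(-7) + 153*(5) = -756 + 765 = 9

GCD = 9, x = -7, y = 5


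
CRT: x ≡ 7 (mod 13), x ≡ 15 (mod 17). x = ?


M = 13*17 = 221
M1 = M/13 = 17, M2 = M/17 = 13
M1^(-1) mod 13 = 10, M2^(-1) mod 17 = 4
x = 7*17*10 + 15*13*4 = 1970
1970 mod 221 = 202
Check: 202 mod 13 = 7 ✓, 202 mod 17 = 15 ✓

x ≡ 202 (mod 221)


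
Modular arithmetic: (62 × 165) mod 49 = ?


62 × 165 = 10230
10230 mod 49 = 38


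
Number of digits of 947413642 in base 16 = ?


947413642 in base 16 = 3878628A
Number of digits = 8

8 digits (base 16)


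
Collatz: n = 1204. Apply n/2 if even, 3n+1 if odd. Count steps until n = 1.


1204 → 602 → 301 → 904 → 452 → 226 → 113 → 340 → 170 → 85 → 256 → 128 → 64 → 32 → 16 → 8 → 4 → 2 → 1
Total steps = 18

18 steps


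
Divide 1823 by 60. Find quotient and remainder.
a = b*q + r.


1823 = 60 * 30 + 23
Check: 1800 + 23 = 1823

q = 30, r = 23


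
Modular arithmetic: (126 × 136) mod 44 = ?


126 × 136 = 17136
17136 mod 44 = 20


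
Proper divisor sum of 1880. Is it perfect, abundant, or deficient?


Proper divisors: 1, 2, 4, 5, 8, 10, 20, 40, 47, 94, 188, 235, 376, 470, 940
Sum = 1 + 2 + 4 + 5 + 8 + 10 + 20 + 40 + 47 + 94 + 188 + 235 + 376 + 470 + 940 = 2440
2440 > 1880 → abundant

s(1880) = 2440 (abundant)


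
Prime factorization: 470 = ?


470 / 2 = 235
235 / 5 = 47
47 / 47 = 1
470 = 2 × 5 × 47


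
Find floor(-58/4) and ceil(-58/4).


-58/4 = -14.5000
floor = -15
ceil = -14

floor = -15, ceil = -14


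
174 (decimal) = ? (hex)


174 (base 10) = 174 (decimal)
174 (decimal) = AE (base 16)


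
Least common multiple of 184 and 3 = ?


GCD(184, 3) = 1
LCM = 184*3/1 = 552/1 = 552

LCM = 552


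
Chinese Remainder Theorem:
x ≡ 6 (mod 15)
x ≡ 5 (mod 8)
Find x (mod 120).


M = 15*8 = 120
M1 = M/15 = 8, M2 = M/8 = 15
M1^(-1) mod 15 = 2, M2^(-1) mod 8 = 7
x = 6*8*2 + 5*15*7 = 621
621 mod 120 = 21
Check: 21 mod 15 = 6 ✓, 21 mod 8 = 5 ✓

x ≡ 21 (mod 120)


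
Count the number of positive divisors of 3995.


3995 = 5^1 × 17^1 × 47^1
d(3995) = (1+1) × (1+1) × (1+1) = 8

8 divisors


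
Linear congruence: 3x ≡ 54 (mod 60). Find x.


GCD(3, 60) = 3 divides 54
Divide: 1x ≡ 18 (mod 20)
x ≡ 18 (mod 20)


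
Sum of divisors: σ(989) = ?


Divisors of 989: 1, 23, 43, 989
Sum = 1 + 23 + 43 + 989 = 1056

σ(989) = 1056


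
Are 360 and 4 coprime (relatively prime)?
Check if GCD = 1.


Euclidean algorithm:
360 = 90 * 4 + 0
GCD(360, 4) = 4

No, not coprime (GCD = 4)


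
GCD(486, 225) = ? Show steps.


486 = 2 * 225 + 36
225 = 6 * 36 + 9
36 = 4 * 9 + 0
GCD = 9


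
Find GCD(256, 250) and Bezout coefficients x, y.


Tabular extended Euclidean (each row: r = 256*s + 250*t):
r=256, s=1, t=0
r=250, s=0, t=1
q=1: r=6, s=1, t=-1   [256*(1) + 250*(-1) = 6]
q=41: r=4, s=-41, t=42   [256*(-41) + 250*(42) = 4]
q=1: r=2, s=42, t=-43   [256*(42) + 250*(-43) = 2]
q=2: r=0, s=-125, t=128   [256*(-125) + 250*(128) = 0]
GCD = 2; from the row with r=2: x=42, y=-43
Check: 256*(42) + 250*(-43) = 10752 - 10750 = 2

GCD = 2, x = 42, y = -43


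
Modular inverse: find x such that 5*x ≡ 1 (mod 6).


Use the extended Euclidean algorithm on (6, 5); each row r = 6*s + 5*t:
r=6, s=1, t=0
r=5, s=0, t=1
q=1: r=1, s=1, t=-1   [6*(1) + 5*(-1) = 1]
q=5: r=0, s=-5, t=6   [6*(-5) + 5*(6) = 0]
GCD = 1 with t = -1, so 5*(-1) ≡ 1 (mod 6)
Inverse = -1 mod 6 = 5
Check: 5 * 5 = 25 ≡ 1 (mod 6)

5^(-1) ≡ 5 (mod 6)


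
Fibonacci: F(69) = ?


Sequence: 1, 1, 2, 3, 5, 8, 13, 21, 34, 55, 89, 144, 233, 377, 610, 987, 1597, 2584, 4181, 6765, 10946, 17711, 28657, 46368, 75025, 121393, 196418, 317811, 514229, 832040, 1346269, 2178309, 3524578, 5702887, 9227465, 14930352, 24157817, 39088169, 63245986, 102334155, 165580141, 267914296, 433494437, 701408733, 1134903170, 1836311903, 2971215073, 4807526976, 7778742049, 12586269025, 20365011074, 32951280099, 53316291173, 86267571272, 139583862445, 225851433717, 365435296162, 591286729879, 956722026041, 1548008755920, 2504730781961, 4052739537881, 6557470319842, 10610209857723, 17167680177565, 27777890035288, 44945570212853, 72723460248141, 117669030460994
F(69) = 117669030460994


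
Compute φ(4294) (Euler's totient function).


4294 = 2 × 19 × 113
Prime factors: 2, 19, 113
φ(4294) = 4294 × (1-1/2) × (1-1/19) × (1-1/113)
= 4294 × 1/2 × 18/19 × 112/113 = 2016

φ(4294) = 2016


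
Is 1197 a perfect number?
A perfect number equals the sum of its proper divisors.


Proper divisors of 1197: 1, 3, 7, 9, 19, 21, 57, 63, 133, 171, 399
Sum = 1 + 3 + 7 + 9 + 19 + 21 + 57 + 63 + 133 + 171 + 399 = 883

No, 1197 is not perfect (883 ≠ 1197)


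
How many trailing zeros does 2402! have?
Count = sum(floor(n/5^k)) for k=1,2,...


floor(2402/5) = 480
floor(2402/25) = 96
floor(2402/125) = 19
floor(2402/625) = 3
Total = 598

598 trailing zeros


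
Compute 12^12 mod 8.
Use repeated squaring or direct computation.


12^1 mod 8 = 4
12^2 mod 8 = 0
12^3 mod 8 = 0
12^4 mod 8 = 0
12^5 mod 8 = 0
12^6 mod 8 = 0
12^7 mod 8 = 0
12^8 mod 8 = 0
12^9 mod 8 = 0
12^10 mod 8 = 0
12^11 mod 8 = 0
12^12 mod 8 = 0


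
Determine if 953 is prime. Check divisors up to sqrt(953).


Check divisors up to sqrt(953) = 30.8707
No divisors found.
953 is prime.

Yes, 953 is prime


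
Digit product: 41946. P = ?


4 × 1 × 9 × 4 × 6 = 864


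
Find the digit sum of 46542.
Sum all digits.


4 + 6 + 5 + 4 + 2 = 21


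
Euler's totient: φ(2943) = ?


2943 = 3^3 × 109
Prime factors: 3, 109
φ(2943) = 2943 × (1-1/3) × (1-1/109)
= 2943 × 2/3 × 108/109 = 1944

φ(2943) = 1944


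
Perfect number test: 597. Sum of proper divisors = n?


Proper divisors of 597: 1, 3, 199
Sum = 1 + 3 + 199 = 203

No, 597 is not perfect (203 ≠ 597)


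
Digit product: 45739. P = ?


4 × 5 × 7 × 3 × 9 = 3780


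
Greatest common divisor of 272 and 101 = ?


272 = 2 * 101 + 70
101 = 1 * 70 + 31
70 = 2 * 31 + 8
31 = 3 * 8 + 7
8 = 1 * 7 + 1
7 = 7 * 1 + 0
GCD = 1


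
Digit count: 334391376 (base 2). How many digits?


334391376 in base 2 = 10011111011100110100001010000
Number of digits = 29

29 digits (base 2)


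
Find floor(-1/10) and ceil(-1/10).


-1/10 = -0.1000
floor = -1
ceil = 0

floor = -1, ceil = 0


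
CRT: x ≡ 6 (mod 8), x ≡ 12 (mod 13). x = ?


M = 8*13 = 104
M1 = M/8 = 13, M2 = M/13 = 8
M1^(-1) mod 8 = 5, M2^(-1) mod 13 = 5
x = 6*13*5 + 12*8*5 = 870
870 mod 104 = 38
Check: 38 mod 8 = 6 ✓, 38 mod 13 = 12 ✓

x ≡ 38 (mod 104)


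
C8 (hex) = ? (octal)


C8 (base 16) = 200 (decimal)
200 (decimal) = 310 (base 8)


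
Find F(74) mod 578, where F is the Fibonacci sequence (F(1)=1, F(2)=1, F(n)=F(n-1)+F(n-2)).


F(k) mod 578 for k=1..74:
1, 1, 2, 3, 5, 8, 13, 21, 34, 55, 89, 144, 233, 377, 32, 409, 441, 272, 135, 407, 542, 371, 335, 128, 463, 13, 476, 489, 387, 298, 107, 405, 512, 339, 273, 34, 307, 341, 70, 411, 481, 314, 217, 531, 170, 123, 293, 416, 131, 547, 100, 69, 169, 238, 407, 67, 474, 541, 437, 400, 259, 81, 340, 421, 183, 26, 209, 235, 444, 101, 545, 68, 35, 103
F(74) mod 578 = 103


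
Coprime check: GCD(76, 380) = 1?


Euclidean algorithm:
380 = 5 * 76 + 0
GCD(76, 380) = 76

No, not coprime (GCD = 76)


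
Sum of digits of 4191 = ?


4 + 1 + 9 + 1 = 15


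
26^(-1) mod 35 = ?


Use the extended Euclidean algorithm on (35, 26); each row r = 35*s + 26*t:
r=35, s=1, t=0
r=26, s=0, t=1
q=1: r=9, s=1, t=-1   [35*(1) + 26*(-1) = 9]
q=2: r=8, s=-2, t=3   [35*(-2) + 26*(3) = 8]
q=1: r=1, s=3, t=-4   [35*(3) + 26*(-4) = 1]
q=8: r=0, s=-26, t=35   [35*(-26) + 26*(35) = 0]
GCD = 1 with t = -4, so 26*(-4) ≡ 1 (mod 35)
Inverse = -4 mod 35 = 31
Check: 26 * 31 = 806 ≡ 1 (mod 35)

26^(-1) ≡ 31 (mod 35)


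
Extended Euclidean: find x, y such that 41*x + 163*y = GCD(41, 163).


Tabular extended Euclidean (each row: r = 41*s + 163*t):
r=41, s=1, t=0
r=163, s=0, t=1
q=0: r=41, s=1, t=0   [41*(1) + 163*(0) = 41]
q=3: r=40, s=-3, t=1   [41*(-3) + 163*(1) = 40]
q=1: r=1, s=4, t=-1   [41*(4) + 163*(-1) = 1]
q=40: r=0, s=-163, t=41   [41*(-163) + 163*(41) = 0]
GCD = 1; from the row with r=1: x=4, y=-1
Check: 41*(4) + 163*(-1) = 164 - 163 = 1

GCD = 1, x = 4, y = -1


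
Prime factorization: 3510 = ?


3510 / 2 = 1755
1755 / 3 = 585
585 / 3 = 195
195 / 3 = 65
65 / 5 = 13
13 / 13 = 1
3510 = 2 × 3^3 × 5 × 13


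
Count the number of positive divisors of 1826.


1826 = 2^1 × 11^1 × 83^1
d(1826) = (1+1) × (1+1) × (1+1) = 8

8 divisors


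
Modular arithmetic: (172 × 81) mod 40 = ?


172 × 81 = 13932
13932 mod 40 = 12


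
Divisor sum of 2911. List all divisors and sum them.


Divisors of 2911: 1, 41, 71, 2911
Sum = 1 + 41 + 71 + 2911 = 3024

σ(2911) = 3024


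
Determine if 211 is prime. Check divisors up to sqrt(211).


Check divisors up to sqrt(211) = 14.5258
No divisors found.
211 is prime.

Yes, 211 is prime


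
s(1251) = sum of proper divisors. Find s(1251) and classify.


Proper divisors: 1, 3, 9, 139, 417
Sum = 1 + 3 + 9 + 139 + 417 = 569
569 < 1251 → deficient

s(1251) = 569 (deficient)


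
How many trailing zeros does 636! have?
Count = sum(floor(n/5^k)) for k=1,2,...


floor(636/5) = 127
floor(636/25) = 25
floor(636/125) = 5
floor(636/625) = 1
Total = 158

158 trailing zeros


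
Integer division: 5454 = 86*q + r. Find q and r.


5454 = 86 * 63 + 36
Check: 5418 + 36 = 5454

q = 63, r = 36


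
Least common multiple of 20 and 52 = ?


GCD(20, 52) = 4
LCM = 20*52/4 = 1040/4 = 260

LCM = 260


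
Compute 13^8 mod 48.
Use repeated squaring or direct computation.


13^1 mod 48 = 13
13^2 mod 48 = 25
13^3 mod 48 = 37
13^4 mod 48 = 1
13^5 mod 48 = 13
13^6 mod 48 = 25
13^7 mod 48 = 37
13^8 mod 48 = 1


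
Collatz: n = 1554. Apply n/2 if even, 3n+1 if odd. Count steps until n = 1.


1554 → 777 → 2332 → 1166 → 583 → 1750 → 875 → 2626 → 1313 → 3940 → 1970 → 985 → 2956 → 1478 → 739 → 2218 → 1109 → 3328 → 1664 → 832 → 416 → 208 → 104 → 52 → 26 → 13 → 40 → 20 → 10 → 5 → 16 → 8 → 4 → 2 → 1
Total steps = 34

34 steps


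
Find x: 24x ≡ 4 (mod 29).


GCD(24, 29) = 1, unique solution
a^(-1) mod 29 = 23
x = 23 * 4 mod 29 = 5

x ≡ 5 (mod 29)


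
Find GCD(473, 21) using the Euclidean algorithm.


473 = 22 * 21 + 11
21 = 1 * 11 + 10
11 = 1 * 10 + 1
10 = 10 * 1 + 0
GCD = 1


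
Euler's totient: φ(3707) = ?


3707 = 11 × 337
Prime factors: 11, 337
φ(3707) = 3707 × (1-1/11) × (1-1/337)
= 3707 × 10/11 × 336/337 = 3360

φ(3707) = 3360


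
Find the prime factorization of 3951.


3951 / 3 = 1317
1317 / 3 = 439
439 / 439 = 1
3951 = 3^2 × 439


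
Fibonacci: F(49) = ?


Sequence: 1, 1, 2, 3, 5, 8, 13, 21, 34, 55, 89, 144, 233, 377, 610, 987, 1597, 2584, 4181, 6765, 10946, 17711, 28657, 46368, 75025, 121393, 196418, 317811, 514229, 832040, 1346269, 2178309, 3524578, 5702887, 9227465, 14930352, 24157817, 39088169, 63245986, 102334155, 165580141, 267914296, 433494437, 701408733, 1134903170, 1836311903, 2971215073, 4807526976, 7778742049
F(49) = 7778742049


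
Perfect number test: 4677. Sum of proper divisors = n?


Proper divisors of 4677: 1, 3, 1559
Sum = 1 + 3 + 1559 = 1563

No, 4677 is not perfect (1563 ≠ 4677)


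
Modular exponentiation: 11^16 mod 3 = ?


11^1 mod 3 = 2
11^2 mod 3 = 1
11^3 mod 3 = 2
11^4 mod 3 = 1
11^5 mod 3 = 2
11^6 mod 3 = 1
11^7 mod 3 = 2
11^8 mod 3 = 1
11^9 mod 3 = 2
11^10 mod 3 = 1
11^11 mod 3 = 2
11^12 mod 3 = 1
11^13 mod 3 = 2
11^14 mod 3 = 1
11^15 mod 3 = 2
11^16 mod 3 = 1


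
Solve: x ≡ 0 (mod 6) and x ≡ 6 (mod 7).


M = 6*7 = 42
M1 = M/6 = 7, M2 = M/7 = 6
M1^(-1) mod 6 = 1, M2^(-1) mod 7 = 6
x = 0*7*1 + 6*6*6 = 216
216 mod 42 = 6
Check: 6 mod 6 = 0 ✓, 6 mod 7 = 6 ✓

x ≡ 6 (mod 42)


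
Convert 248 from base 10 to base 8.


248 (base 10) = 248 (decimal)
248 (decimal) = 370 (base 8)


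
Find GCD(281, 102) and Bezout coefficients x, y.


Tabular extended Euclidean (each row: r = 281*s + 102*t):
r=281, s=1, t=0
r=102, s=0, t=1
q=2: r=77, s=1, t=-2   [281*(1) + 102*(-2) = 77]
q=1: r=25, s=-1, t=3   [281*(-1) + 102*(3) = 25]
q=3: r=2, s=4, t=-11   [281*(4) + 102*(-11) = 2]
q=12: r=1, s=-49, t=135   [281*(-49) + 102*(135) = 1]
q=2: r=0, s=102, t=-281   [281*(102) + 102*(-281) = 0]
GCD = 1; from the row with r=1: x=-49, y=135
Check: 281*(-49) + 102*(135) = -13769 + 13770 = 1

GCD = 1, x = -49, y = 135


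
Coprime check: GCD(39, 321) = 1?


Euclidean algorithm:
321 = 8 * 39 + 9
39 = 4 * 9 + 3
9 = 3 * 3 + 0
GCD(39, 321) = 3

No, not coprime (GCD = 3)


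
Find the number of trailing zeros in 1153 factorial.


floor(1153/5) = 230
floor(1153/25) = 46
floor(1153/125) = 9
floor(1153/625) = 1
Total = 286

286 trailing zeros


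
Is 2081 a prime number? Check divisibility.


Check divisors up to sqrt(2081) = 45.6180
No divisors found.
2081 is prime.

Yes, 2081 is prime


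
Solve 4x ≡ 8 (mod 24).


GCD(4, 24) = 4 divides 8
Divide: 1x ≡ 2 (mod 6)
x ≡ 2 (mod 6)


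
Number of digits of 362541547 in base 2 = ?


362541547 in base 2 = 10101100110111111000111101011
Number of digits = 29

29 digits (base 2)


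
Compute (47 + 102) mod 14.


47 + 102 = 149
149 mod 14 = 9


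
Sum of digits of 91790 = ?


9 + 1 + 7 + 9 + 0 = 26


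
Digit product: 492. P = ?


4 × 9 × 2 = 72


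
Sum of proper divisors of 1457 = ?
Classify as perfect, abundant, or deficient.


Proper divisors: 1, 31, 47
Sum = 1 + 31 + 47 = 79
79 < 1457 → deficient

s(1457) = 79 (deficient)


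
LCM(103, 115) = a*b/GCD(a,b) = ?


GCD(103, 115) = 1
LCM = 103*115/1 = 11845/1 = 11845

LCM = 11845


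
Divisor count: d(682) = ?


682 = 2^1 × 11^1 × 31^1
d(682) = (1+1) × (1+1) × (1+1) = 8

8 divisors


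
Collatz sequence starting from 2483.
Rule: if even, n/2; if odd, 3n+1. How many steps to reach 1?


2483 → 7450 → 3725 → 11176 → 5588 → 2794 → 1397 → 4192 → 2096 → 1048 → 524 → 262 → 131 → 394 → 197 → 592 → 296 → 148 → 74 → 37 → 112 → 56 → 28 → 14 → 7 → 22 → 11 → 34 → 17 → 52 → 26 → 13 → 40 → 20 → 10 → 5 → 16 → 8 → 4 → 2 → 1
Total steps = 40

40 steps


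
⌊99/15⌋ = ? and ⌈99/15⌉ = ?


99/15 = 6.6000
floor = 6
ceil = 7

floor = 6, ceil = 7


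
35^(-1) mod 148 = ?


Use the extended Euclidean algorithm on (148, 35); each row r = 148*s + 35*t:
r=148, s=1, t=0
r=35, s=0, t=1
q=4: r=8, s=1, t=-4   [148*(1) + 35*(-4) = 8]
q=4: r=3, s=-4, t=17   [148*(-4) + 35*(17) = 3]
q=2: r=2, s=9, t=-38   [148*(9) + 35*(-38) = 2]
q=1: r=1, s=-13, t=55   [148*(-13) + 35*(55) = 1]
q=2: r=0, s=35, t=-148   [148*(35) + 35*(-148) = 0]
GCD = 1 with t = 55, so 35*(55) ≡ 1 (mod 148)
Inverse = 55 mod 148 = 55
Check: 35 * 55 = 1925 ≡ 1 (mod 148)

35^(-1) ≡ 55 (mod 148)


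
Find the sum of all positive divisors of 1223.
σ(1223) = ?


Divisors of 1223: 1, 1223
Sum = 1 + 1223 = 1224

σ(1223) = 1224


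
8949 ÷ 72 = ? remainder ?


8949 = 72 * 124 + 21
Check: 8928 + 21 = 8949

q = 124, r = 21


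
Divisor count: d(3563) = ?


3563 = 7^1 × 509^1
d(3563) = (1+1) × (1+1) = 4

4 divisors


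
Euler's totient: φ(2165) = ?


2165 = 5 × 433
Prime factors: 5, 433
φ(2165) = 2165 × (1-1/5) × (1-1/433)
= 2165 × 4/5 × 432/433 = 1728

φ(2165) = 1728


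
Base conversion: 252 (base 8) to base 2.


252 (base 8) = 170 (decimal)
170 (decimal) = 10101010 (base 2)


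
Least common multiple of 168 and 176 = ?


GCD(168, 176) = 8
LCM = 168*176/8 = 29568/8 = 3696

LCM = 3696


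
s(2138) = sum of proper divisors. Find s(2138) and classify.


Proper divisors: 1, 2, 1069
Sum = 1 + 2 + 1069 = 1072
1072 < 2138 → deficient

s(2138) = 1072 (deficient)


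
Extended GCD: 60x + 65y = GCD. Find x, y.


Tabular extended Euclidean (each row: r = 60*s + 65*t):
r=60, s=1, t=0
r=65, s=0, t=1
q=0: r=60, s=1, t=0   [60*(1) + 65*(0) = 60]
q=1: r=5, s=-1, t=1   [60*(-1) + 65*(1) = 5]
q=12: r=0, s=13, t=-12   [60*(13) + 65*(-12) = 0]
GCD = 5; from the row with r=5: x=-1, y=1
Check: 60*(-1) + 65*(1) = -60 + 65 = 5

GCD = 5, x = -1, y = 1


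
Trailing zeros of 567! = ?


floor(567/5) = 113
floor(567/25) = 22
floor(567/125) = 4
Total = 139

139 trailing zeros


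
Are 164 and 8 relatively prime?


Euclidean algorithm:
164 = 20 * 8 + 4
8 = 2 * 4 + 0
GCD(164, 8) = 4

No, not coprime (GCD = 4)


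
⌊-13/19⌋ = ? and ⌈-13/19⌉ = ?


-13/19 = -0.6842
floor = -1
ceil = 0

floor = -1, ceil = 0


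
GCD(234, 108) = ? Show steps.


234 = 2 * 108 + 18
108 = 6 * 18 + 0
GCD = 18


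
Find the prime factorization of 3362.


3362 / 2 = 1681
1681 / 41 = 41
41 / 41 = 1
3362 = 2 × 41^2


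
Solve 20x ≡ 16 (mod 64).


GCD(20, 64) = 4 divides 16
Divide: 5x ≡ 4 (mod 16)
x ≡ 4 (mod 16)


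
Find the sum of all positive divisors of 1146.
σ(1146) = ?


Divisors of 1146: 1, 2, 3, 6, 191, 382, 573, 1146
Sum = 1 + 2 + 3 + 6 + 191 + 382 + 573 + 1146 = 2304

σ(1146) = 2304


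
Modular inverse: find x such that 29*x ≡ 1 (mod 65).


Use the extended Euclidean algorithm on (65, 29); each row r = 65*s + 29*t:
r=65, s=1, t=0
r=29, s=0, t=1
q=2: r=7, s=1, t=-2   [65*(1) + 29*(-2) = 7]
q=4: r=1, s=-4, t=9   [65*(-4) + 29*(9) = 1]
q=7: r=0, s=29, t=-65   [65*(29) + 29*(-65) = 0]
GCD = 1 with t = 9, so 29*(9) ≡ 1 (mod 65)
Inverse = 9 mod 65 = 9
Check: 29 * 9 = 261 ≡ 1 (mod 65)

29^(-1) ≡ 9 (mod 65)


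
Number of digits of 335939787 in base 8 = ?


335939787 in base 8 = 2401404313
Number of digits = 10

10 digits (base 8)


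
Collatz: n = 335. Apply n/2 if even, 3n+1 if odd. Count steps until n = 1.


335 → 1006 → 503 → 1510 → 755 → 2266 → 1133 → 3400 → 1700 → 850 → 425 → 1276 → 638 → 319 → 958 → 479 → 1438 → 719 → 2158 → 1079 → 3238 → 1619 → 4858 → 2429 → 7288 → 3644 → 1822 → 911 → 2734 → 1367 → 4102 → 2051 → 6154 → 3077 → 9232 → 4616 → 2308 → 1154 → 577 → 1732 → 866 → 433 → 1300 → 650 → 325 → 976 → 488 → 244 → 122 → 61 → 184 → 92 → 46 → 23 → 70 → 35 → 106 → 53 → 160 → 80 → 40 → 20 → 10 → 5 → 16 → 8 → 4 → 2 → 1
Total steps = 68

68 steps


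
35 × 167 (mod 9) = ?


35 × 167 = 5845
5845 mod 9 = 4


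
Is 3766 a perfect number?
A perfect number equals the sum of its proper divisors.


Proper divisors of 3766: 1, 2, 7, 14, 269, 538, 1883
Sum = 1 + 2 + 7 + 14 + 269 + 538 + 1883 = 2714

No, 3766 is not perfect (2714 ≠ 3766)


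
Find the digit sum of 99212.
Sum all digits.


9 + 9 + 2 + 1 + 2 = 23


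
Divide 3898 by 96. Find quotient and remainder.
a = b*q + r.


3898 = 96 * 40 + 58
Check: 3840 + 58 = 3898

q = 40, r = 58


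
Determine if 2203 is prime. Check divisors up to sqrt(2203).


Check divisors up to sqrt(2203) = 46.9361
No divisors found.
2203 is prime.

Yes, 2203 is prime


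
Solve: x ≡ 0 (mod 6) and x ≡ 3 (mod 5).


M = 6*5 = 30
M1 = M/6 = 5, M2 = M/5 = 6
M1^(-1) mod 6 = 5, M2^(-1) mod 5 = 1
x = 0*5*5 + 3*6*1 = 18
18 mod 30 = 18
Check: 18 mod 6 = 0 ✓, 18 mod 5 = 3 ✓

x ≡ 18 (mod 30)


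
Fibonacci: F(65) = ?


Sequence: 1, 1, 2, 3, 5, 8, 13, 21, 34, 55, 89, 144, 233, 377, 610, 987, 1597, 2584, 4181, 6765, 10946, 17711, 28657, 46368, 75025, 121393, 196418, 317811, 514229, 832040, 1346269, 2178309, 3524578, 5702887, 9227465, 14930352, 24157817, 39088169, 63245986, 102334155, 165580141, 267914296, 433494437, 701408733, 1134903170, 1836311903, 2971215073, 4807526976, 7778742049, 12586269025, 20365011074, 32951280099, 53316291173, 86267571272, 139583862445, 225851433717, 365435296162, 591286729879, 956722026041, 1548008755920, 2504730781961, 4052739537881, 6557470319842, 10610209857723, 17167680177565
F(65) = 17167680177565


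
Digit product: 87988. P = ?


8 × 7 × 9 × 8 × 8 = 32256


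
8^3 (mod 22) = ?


8^1 mod 22 = 8
8^2 mod 22 = 20
8^3 mod 22 = 6


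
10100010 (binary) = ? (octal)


10100010 (base 2) = 162 (decimal)
162 (decimal) = 242 (base 8)


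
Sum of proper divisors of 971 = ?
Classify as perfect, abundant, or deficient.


Proper divisors: 1
Sum = 1 = 1
1 < 971 → deficient

s(971) = 1 (deficient)


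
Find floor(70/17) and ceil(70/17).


70/17 = 4.1176
floor = 4
ceil = 5

floor = 4, ceil = 5


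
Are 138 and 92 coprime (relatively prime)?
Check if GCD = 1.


Euclidean algorithm:
138 = 1 * 92 + 46
92 = 2 * 46 + 0
GCD(138, 92) = 46

No, not coprime (GCD = 46)


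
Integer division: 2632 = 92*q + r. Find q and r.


2632 = 92 * 28 + 56
Check: 2576 + 56 = 2632

q = 28, r = 56


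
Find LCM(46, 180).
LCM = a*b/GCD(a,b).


GCD(46, 180) = 2
LCM = 46*180/2 = 8280/2 = 4140

LCM = 4140


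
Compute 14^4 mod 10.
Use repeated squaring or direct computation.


14^1 mod 10 = 4
14^2 mod 10 = 6
14^3 mod 10 = 4
14^4 mod 10 = 6


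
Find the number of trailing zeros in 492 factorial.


floor(492/5) = 98
floor(492/25) = 19
floor(492/125) = 3
Total = 120

120 trailing zeros


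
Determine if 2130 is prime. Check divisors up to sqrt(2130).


2130 / 2 = 1065 (exact division)
2130 is NOT prime.

No, 2130 is not prime


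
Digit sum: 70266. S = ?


7 + 0 + 2 + 6 + 6 = 21


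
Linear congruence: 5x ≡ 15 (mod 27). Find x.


GCD(5, 27) = 1, unique solution
a^(-1) mod 27 = 11
x = 11 * 15 mod 27 = 3

x ≡ 3 (mod 27)


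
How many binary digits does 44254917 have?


44254917 in base 2 = 10101000110100011011000101
Number of digits = 26

26 digits (base 2)


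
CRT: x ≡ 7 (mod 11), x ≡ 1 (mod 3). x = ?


M = 11*3 = 33
M1 = M/11 = 3, M2 = M/3 = 11
M1^(-1) mod 11 = 4, M2^(-1) mod 3 = 2
x = 7*3*4 + 1*11*2 = 106
106 mod 33 = 7
Check: 7 mod 11 = 7 ✓, 7 mod 3 = 1 ✓

x ≡ 7 (mod 33)


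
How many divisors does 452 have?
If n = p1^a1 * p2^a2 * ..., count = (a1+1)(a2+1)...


452 = 2^2 × 113^1
d(452) = (2+1) × (1+1) = 6

6 divisors


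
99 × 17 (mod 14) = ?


99 × 17 = 1683
1683 mod 14 = 3


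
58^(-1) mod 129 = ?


Use the extended Euclidean algorithm on (129, 58); each row r = 129*s + 58*t:
r=129, s=1, t=0
r=58, s=0, t=1
q=2: r=13, s=1, t=-2   [129*(1) + 58*(-2) = 13]
q=4: r=6, s=-4, t=9   [129*(-4) + 58*(9) = 6]
q=2: r=1, s=9, t=-20   [129*(9) + 58*(-20) = 1]
q=6: r=0, s=-58, t=129   [129*(-58) + 58*(129) = 0]
GCD = 1 with t = -20, so 58*(-20) ≡ 1 (mod 129)
Inverse = -20 mod 129 = 109
Check: 58 * 109 = 6322 ≡ 1 (mod 129)

58^(-1) ≡ 109 (mod 129)


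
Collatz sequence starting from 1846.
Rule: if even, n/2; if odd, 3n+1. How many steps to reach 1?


1846 → 923 → 2770 → 1385 → 4156 → 2078 → 1039 → 3118 → 1559 → 4678 → 2339 → 7018 → 3509 → 10528 → 5264 → 2632 → 1316 → 658 → 329 → 988 → 494 → 247 → 742 → 371 → 1114 → 557 → 1672 → 836 → 418 → 209 → 628 → 314 → 157 → 472 → 236 → 118 → 59 → 178 → 89 → 268 → 134 → 67 → 202 → 101 → 304 → 152 → 76 → 38 → 19 → 58 → 29 → 88 → 44 → 22 → 11 → 34 → 17 → 52 → 26 → 13 → 40 → 20 → 10 → 5 → 16 → 8 → 4 → 2 → 1
Total steps = 68

68 steps


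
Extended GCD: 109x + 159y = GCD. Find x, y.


Tabular extended Euclidean (each row: r = 109*s + 159*t):
r=109, s=1, t=0
r=159, s=0, t=1
q=0: r=109, s=1, t=0   [109*(1) + 159*(0) = 109]
q=1: r=50, s=-1, t=1   [109*(-1) + 159*(1) = 50]
q=2: r=9, s=3, t=-2   [109*(3) + 159*(-2) = 9]
q=5: r=5, s=-16, t=11   [109*(-16) + 159*(11) = 5]
q=1: r=4, s=19, t=-13   [109*(19) + 159*(-13) = 4]
q=1: r=1, s=-35, t=24   [109*(-35) + 159*(24) = 1]
q=4: r=0, s=159, t=-109   [109*(159) + 159*(-109) = 0]
GCD = 1; from the row with r=1: x=-35, y=24
Check: 109*(-35) + 159*(24) = -3815 + 3816 = 1

GCD = 1, x = -35, y = 24


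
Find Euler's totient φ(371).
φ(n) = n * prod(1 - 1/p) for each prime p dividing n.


371 = 7 × 53
Prime factors: 7, 53
φ(371) = 371 × (1-1/7) × (1-1/53)
= 371 × 6/7 × 52/53 = 312

φ(371) = 312


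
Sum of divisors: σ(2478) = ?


Divisors of 2478: 1, 2, 3, 6, 7, 14, 21, 42, 59, 118, 177, 354, 413, 826, 1239, 2478
Sum = 1 + 2 + 3 + 6 + 7 + 14 + 21 + 42 + 59 + 118 + 177 + 354 + 413 + 826 + 1239 + 2478 = 5760

σ(2478) = 5760


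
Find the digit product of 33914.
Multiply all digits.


3 × 3 × 9 × 1 × 4 = 324


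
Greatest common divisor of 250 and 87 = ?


250 = 2 * 87 + 76
87 = 1 * 76 + 11
76 = 6 * 11 + 10
11 = 1 * 10 + 1
10 = 10 * 1 + 0
GCD = 1


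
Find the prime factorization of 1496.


1496 / 2 = 748
748 / 2 = 374
374 / 2 = 187
187 / 11 = 17
17 / 17 = 1
1496 = 2^3 × 11 × 17


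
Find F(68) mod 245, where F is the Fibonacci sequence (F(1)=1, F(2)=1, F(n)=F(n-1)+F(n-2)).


F(k) mod 245 for k=1..68:
1, 1, 2, 3, 5, 8, 13, 21, 34, 55, 89, 144, 233, 132, 120, 7, 127, 134, 16, 150, 166, 71, 237, 63, 55, 118, 173, 46, 219, 20, 239, 14, 8, 22, 30, 52, 82, 134, 216, 105, 76, 181, 12, 193, 205, 153, 113, 21, 134, 155, 44, 199, 243, 197, 195, 147, 97, 244, 96, 95, 191, 41, 232, 28, 15, 43, 58, 101
F(68) mod 245 = 101


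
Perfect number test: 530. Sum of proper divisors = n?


Proper divisors of 530: 1, 2, 5, 10, 53, 106, 265
Sum = 1 + 2 + 5 + 10 + 53 + 106 + 265 = 442

No, 530 is not perfect (442 ≠ 530)


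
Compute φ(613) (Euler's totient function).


613 = 613
Prime factors: 613
φ(613) = 613 × (1-1/613)
= 613 × 612/613 = 612

φ(613) = 612


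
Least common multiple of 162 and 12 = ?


GCD(162, 12) = 6
LCM = 162*12/6 = 1944/6 = 324

LCM = 324


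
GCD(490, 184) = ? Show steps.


490 = 2 * 184 + 122
184 = 1 * 122 + 62
122 = 1 * 62 + 60
62 = 1 * 60 + 2
60 = 30 * 2 + 0
GCD = 2


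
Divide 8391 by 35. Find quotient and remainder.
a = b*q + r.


8391 = 35 * 239 + 26
Check: 8365 + 26 = 8391

q = 239, r = 26


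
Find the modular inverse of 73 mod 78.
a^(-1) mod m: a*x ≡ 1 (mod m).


Use the extended Euclidean algorithm on (78, 73); each row r = 78*s + 73*t:
r=78, s=1, t=0
r=73, s=0, t=1
q=1: r=5, s=1, t=-1   [78*(1) + 73*(-1) = 5]
q=14: r=3, s=-14, t=15   [78*(-14) + 73*(15) = 3]
q=1: r=2, s=15, t=-16   [78*(15) + 73*(-16) = 2]
q=1: r=1, s=-29, t=31   [78*(-29) + 73*(31) = 1]
q=2: r=0, s=73, t=-78   [78*(73) + 73*(-78) = 0]
GCD = 1 with t = 31, so 73*(31) ≡ 1 (mod 78)
Inverse = 31 mod 78 = 31
Check: 73 * 31 = 2263 ≡ 1 (mod 78)

73^(-1) ≡ 31 (mod 78)


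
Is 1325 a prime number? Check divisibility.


1325 / 5 = 265 (exact division)
1325 is NOT prime.

No, 1325 is not prime


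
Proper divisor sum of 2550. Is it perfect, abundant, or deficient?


Proper divisors: 1, 2, 3, 5, 6, 10, 15, 17, 25, 30, 34, 50, 51, 75, 85, 102, 150, 170, 255, 425, 510, 850, 1275
Sum = 1 + 2 + 3 + 5 + 6 + 10 + 15 + 17 + 25 + 30 + 34 + 50 + 51 + 75 + 85 + 102 + 150 + 170 + 255 + 425 + 510 + 850 + 1275 = 4146
4146 > 2550 → abundant

s(2550) = 4146 (abundant)


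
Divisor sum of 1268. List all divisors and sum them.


Divisors of 1268: 1, 2, 4, 317, 634, 1268
Sum = 1 + 2 + 4 + 317 + 634 + 1268 = 2226

σ(1268) = 2226


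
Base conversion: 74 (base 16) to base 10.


74 (base 16) = 116 (decimal)
116 (decimal) = 116 (base 10)


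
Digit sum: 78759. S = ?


7 + 8 + 7 + 5 + 9 = 36


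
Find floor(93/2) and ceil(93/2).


93/2 = 46.5000
floor = 46
ceil = 47

floor = 46, ceil = 47


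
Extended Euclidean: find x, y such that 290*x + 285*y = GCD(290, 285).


Tabular extended Euclidean (each row: r = 290*s + 285*t):
r=290, s=1, t=0
r=285, s=0, t=1
q=1: r=5, s=1, t=-1   [290*(1) + 285*(-1) = 5]
q=57: r=0, s=-57, t=58   [290*(-57) + 285*(58) = 0]
GCD = 5; from the row with r=5: x=1, y=-1
Check: 290*(1) + 285*(-1) = 290 - 285 = 5

GCD = 5, x = 1, y = -1


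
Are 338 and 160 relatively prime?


Euclidean algorithm:
338 = 2 * 160 + 18
160 = 8 * 18 + 16
18 = 1 * 16 + 2
16 = 8 * 2 + 0
GCD(338, 160) = 2

No, not coprime (GCD = 2)


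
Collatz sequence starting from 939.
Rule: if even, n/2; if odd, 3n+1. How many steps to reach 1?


939 → 2818 → 1409 → 4228 → 2114 → 1057 → 3172 → 1586 → 793 → 2380 → 1190 → 595 → 1786 → 893 → 2680 → 1340 → 670 → 335 → 1006 → 503 → 1510 → 755 → 2266 → 1133 → 3400 → 1700 → 850 → 425 → 1276 → 638 → 319 → 958 → 479 → 1438 → 719 → 2158 → 1079 → 3238 → 1619 → 4858 → 2429 → 7288 → 3644 → 1822 → 911 → 2734 → 1367 → 4102 → 2051 → 6154 → 3077 → 9232 → 4616 → 2308 → 1154 → 577 → 1732 → 866 → 433 → 1300 → 650 → 325 → 976 → 488 → 244 → 122 → 61 → 184 → 92 → 46 → 23 → 70 → 35 → 106 → 53 → 160 → 80 → 40 → 20 → 10 → 5 → 16 → 8 → 4 → 2 → 1
Total steps = 85

85 steps
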